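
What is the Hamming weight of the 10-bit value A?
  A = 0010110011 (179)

0010110011
1-bits at positions (from bit 0 = LSB): 0, 1, 4, 5, 7
Count = 5

Answer: 5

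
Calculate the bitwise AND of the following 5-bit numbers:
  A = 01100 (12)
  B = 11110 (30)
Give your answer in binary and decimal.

Apply & to each column (1 only where both bits are 1):
  01100
& 11110
-------
  01100

Answer: 01100 (12)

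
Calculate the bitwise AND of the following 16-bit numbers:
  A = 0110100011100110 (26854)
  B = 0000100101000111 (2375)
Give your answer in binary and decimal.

Apply & to each column (1 only where both bits are 1):
  0110100011100110
& 0000100101000111
------------------
  0000100001000110

Answer: 0000100001000110 (2118)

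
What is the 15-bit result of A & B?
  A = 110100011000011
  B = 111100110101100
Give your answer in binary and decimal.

Apply & to each column (1 only where both bits are 1):
  110100011000011
& 111100110101100
-----------------
  110100010000000

Answer: 110100010000000 (26752)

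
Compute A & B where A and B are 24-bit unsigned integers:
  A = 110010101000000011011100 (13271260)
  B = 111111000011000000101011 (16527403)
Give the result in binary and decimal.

Apply & to each column (1 only where both bits are 1):
  110010101000000011011100
& 111111000011000000101011
--------------------------
  110010000000000000001000

Answer: 110010000000000000001000 (13107208)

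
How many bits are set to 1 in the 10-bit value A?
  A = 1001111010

1001111010
1-bits at positions (from bit 0 = LSB): 1, 3, 4, 5, 6, 9
Count = 6

Answer: 6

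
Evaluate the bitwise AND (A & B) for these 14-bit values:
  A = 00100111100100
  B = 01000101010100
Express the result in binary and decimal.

Apply & to each column (1 only where both bits are 1):
  00100111100100
& 01000101010100
----------------
  00000101000100

Answer: 00000101000100 (324)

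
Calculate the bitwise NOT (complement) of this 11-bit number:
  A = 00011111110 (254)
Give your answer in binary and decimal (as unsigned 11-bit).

Flip each bit (0->1, 1->0):
  00011111110
  11100000001

Answer: 11100000001 (1793)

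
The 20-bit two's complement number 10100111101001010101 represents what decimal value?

MSB is 1, so the value is negative. Find the magnitude:
1. Invert bits:  01011000010110101010
2. Add 1:        01011000010110101011  = 361899
3. Apply sign:   -361899

Answer: -361899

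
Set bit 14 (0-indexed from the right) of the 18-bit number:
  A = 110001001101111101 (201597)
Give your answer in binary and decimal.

Mask = 1 << 14 = 000100000000000000
Bit 14 of A is 0, so OR-ing with the mask flips it to 1.
  110001001101111101
| 000100000000000000
--------------------
  110101001101111101

Answer: 110101001101111101 (217981)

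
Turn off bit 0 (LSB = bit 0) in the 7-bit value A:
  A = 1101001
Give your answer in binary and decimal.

Mask = ~(1 << 0) = 1111110
Bit 0 of A is 1, so AND-ing with the mask clears it to 0.
  1101001
& 1111110
---------
  1101000

Answer: 1101000 (104)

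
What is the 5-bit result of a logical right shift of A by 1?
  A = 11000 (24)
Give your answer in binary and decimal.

Logical shift right by 1: drop the bottom 1 bit(s), prepend 1 zero(s) on the left.
  11000  ->  keep [1100], discard [0], prepend 0
= 01100

Answer: 01100 (12)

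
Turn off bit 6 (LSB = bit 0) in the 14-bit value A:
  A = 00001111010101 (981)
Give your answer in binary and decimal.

Mask = ~(1 << 6) = 11111110111111
Bit 6 of A is 1, so AND-ing with the mask clears it to 0.
  00001111010101
& 11111110111111
----------------
  00001110010101

Answer: 00001110010101 (917)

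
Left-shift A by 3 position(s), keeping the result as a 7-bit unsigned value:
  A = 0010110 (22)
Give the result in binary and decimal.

Shift left by 3: drop the top 3 bit(s), append 3 zero(s) on the right.
  0010110  ->  discard [001], keep [0110], append 000
= 0110000

Answer: 0110000 (48)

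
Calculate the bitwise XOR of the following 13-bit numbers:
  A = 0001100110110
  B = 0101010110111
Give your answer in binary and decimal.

Apply ^ to each column (1 where bits differ):
  0001100110110
^ 0101010110111
---------------
  0100110000001

Answer: 0100110000001 (2433)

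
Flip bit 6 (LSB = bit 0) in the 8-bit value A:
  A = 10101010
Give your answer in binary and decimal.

Mask = 1 << 6 = 01000000
Bit 6 of A is 0; XOR with the mask flips it to 1.
  10101010
^ 01000000
----------
  11101010

Answer: 11101010 (234)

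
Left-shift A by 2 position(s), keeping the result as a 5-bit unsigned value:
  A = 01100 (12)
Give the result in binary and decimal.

Shift left by 2: drop the top 2 bit(s), append 2 zero(s) on the right.
  01100  ->  discard [01], keep [100], append 00
= 10000

Answer: 10000 (16)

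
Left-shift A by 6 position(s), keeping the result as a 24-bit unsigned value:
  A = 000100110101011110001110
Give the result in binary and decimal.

Shift left by 6: drop the top 6 bit(s), append 6 zero(s) on the right.
  000100110101011110001110  ->  discard [000100], keep [110101011110001110], append 000000
= 110101011110001110000000

Answer: 110101011110001110000000 (14017408)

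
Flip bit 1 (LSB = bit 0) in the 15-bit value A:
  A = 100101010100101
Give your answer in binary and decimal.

Mask = 1 << 1 = 000000000000010
Bit 1 of A is 0; XOR with the mask flips it to 1.
  100101010100101
^ 000000000000010
-----------------
  100101010100111

Answer: 100101010100111 (19111)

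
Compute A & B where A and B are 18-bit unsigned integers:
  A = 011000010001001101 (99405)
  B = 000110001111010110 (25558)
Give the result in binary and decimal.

Apply & to each column (1 only where both bits are 1):
  011000010001001101
& 000110001111010110
--------------------
  000000000001000100

Answer: 000000000001000100 (68)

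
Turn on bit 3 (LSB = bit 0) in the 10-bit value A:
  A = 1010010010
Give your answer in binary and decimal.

Mask = 1 << 3 = 0000001000
Bit 3 of A is 0, so OR-ing with the mask flips it to 1.
  1010010010
| 0000001000
------------
  1010011010

Answer: 1010011010 (666)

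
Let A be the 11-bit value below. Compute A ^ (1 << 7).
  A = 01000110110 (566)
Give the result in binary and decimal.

Mask = 1 << 7 = 00010000000
Bit 7 of A is 0; XOR with the mask flips it to 1.
  01000110110
^ 00010000000
-------------
  01010110110

Answer: 01010110110 (694)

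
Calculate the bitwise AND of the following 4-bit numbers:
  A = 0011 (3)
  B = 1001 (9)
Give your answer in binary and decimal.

Apply & to each column (1 only where both bits are 1):
  0011
& 1001
------
  0001

Answer: 0001 (1)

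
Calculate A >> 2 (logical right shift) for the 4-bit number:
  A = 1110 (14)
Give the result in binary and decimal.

Logical shift right by 2: drop the bottom 2 bit(s), prepend 2 zero(s) on the left.
  1110  ->  keep [11], discard [10], prepend 00
= 0011

Answer: 0011 (3)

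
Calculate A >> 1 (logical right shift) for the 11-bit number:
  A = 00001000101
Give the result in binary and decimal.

Logical shift right by 1: drop the bottom 1 bit(s), prepend 1 zero(s) on the left.
  00001000101  ->  keep [0000100010], discard [1], prepend 0
= 00000100010

Answer: 00000100010 (34)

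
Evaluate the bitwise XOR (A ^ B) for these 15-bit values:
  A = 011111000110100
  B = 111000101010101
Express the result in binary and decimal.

Apply ^ to each column (1 where bits differ):
  011111000110100
^ 111000101010101
-----------------
  100111101100001

Answer: 100111101100001 (20321)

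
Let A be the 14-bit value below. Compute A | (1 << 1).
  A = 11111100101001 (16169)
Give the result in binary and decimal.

Mask = 1 << 1 = 00000000000010
Bit 1 of A is 0, so OR-ing with the mask flips it to 1.
  11111100101001
| 00000000000010
----------------
  11111100101011

Answer: 11111100101011 (16171)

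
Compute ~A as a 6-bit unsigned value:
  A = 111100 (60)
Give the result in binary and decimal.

Flip each bit (0->1, 1->0):
  111100
  000011

Answer: 000011 (3)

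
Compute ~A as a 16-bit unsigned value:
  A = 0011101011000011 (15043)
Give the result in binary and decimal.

Flip each bit (0->1, 1->0):
  0011101011000011
  1100010100111100

Answer: 1100010100111100 (50492)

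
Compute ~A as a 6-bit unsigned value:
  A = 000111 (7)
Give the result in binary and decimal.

Flip each bit (0->1, 1->0):
  000111
  111000

Answer: 111000 (56)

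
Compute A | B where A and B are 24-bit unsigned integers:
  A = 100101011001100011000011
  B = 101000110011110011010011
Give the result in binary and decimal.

Apply | to each column (1 where either bit is 1):
  100101011001100011000011
| 101000110011110011010011
--------------------------
  101101111011110011010011

Answer: 101101111011110011010011 (12041427)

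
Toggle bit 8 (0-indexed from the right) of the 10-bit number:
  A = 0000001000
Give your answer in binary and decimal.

Mask = 1 << 8 = 0100000000
Bit 8 of A is 0; XOR with the mask flips it to 1.
  0000001000
^ 0100000000
------------
  0100001000

Answer: 0100001000 (264)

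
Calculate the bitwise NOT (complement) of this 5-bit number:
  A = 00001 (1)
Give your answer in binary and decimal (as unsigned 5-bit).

Flip each bit (0->1, 1->0):
  00001
  11110

Answer: 11110 (30)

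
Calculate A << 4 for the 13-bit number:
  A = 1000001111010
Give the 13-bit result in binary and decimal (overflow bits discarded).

Shift left by 4: drop the top 4 bit(s), append 4 zero(s) on the right.
  1000001111010  ->  discard [1000], keep [001111010], append 0000
= 0011110100000

Answer: 0011110100000 (1952)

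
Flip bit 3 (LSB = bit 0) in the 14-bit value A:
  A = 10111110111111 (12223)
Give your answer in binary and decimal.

Mask = 1 << 3 = 00000000001000
Bit 3 of A is 1; XOR with the mask flips it to 0.
  10111110111111
^ 00000000001000
----------------
  10111110110111

Answer: 10111110110111 (12215)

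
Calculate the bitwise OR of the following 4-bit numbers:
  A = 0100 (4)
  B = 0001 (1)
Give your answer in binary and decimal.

Apply | to each column (1 where either bit is 1):
  0100
| 0001
------
  0101

Answer: 0101 (5)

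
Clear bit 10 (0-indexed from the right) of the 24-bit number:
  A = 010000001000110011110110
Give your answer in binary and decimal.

Mask = ~(1 << 10) = 111111111111101111111111
Bit 10 of A is 1, so AND-ing with the mask clears it to 0.
  010000001000110011110110
& 111111111111101111111111
--------------------------
  010000001000100011110110

Answer: 010000001000100011110110 (4229366)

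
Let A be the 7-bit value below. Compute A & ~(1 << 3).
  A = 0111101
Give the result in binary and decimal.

Mask = ~(1 << 3) = 1110111
Bit 3 of A is 1, so AND-ing with the mask clears it to 0.
  0111101
& 1110111
---------
  0110101

Answer: 0110101 (53)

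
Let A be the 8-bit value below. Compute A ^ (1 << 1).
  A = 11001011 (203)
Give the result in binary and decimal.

Mask = 1 << 1 = 00000010
Bit 1 of A is 1; XOR with the mask flips it to 0.
  11001011
^ 00000010
----------
  11001001

Answer: 11001001 (201)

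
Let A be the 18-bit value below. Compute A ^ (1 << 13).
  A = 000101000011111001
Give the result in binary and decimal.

Mask = 1 << 13 = 000010000000000000
Bit 13 of A is 0; XOR with the mask flips it to 1.
  000101000011111001
^ 000010000000000000
--------------------
  000111000011111001

Answer: 000111000011111001 (28921)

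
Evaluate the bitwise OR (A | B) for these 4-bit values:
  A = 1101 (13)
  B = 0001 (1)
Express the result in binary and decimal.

Apply | to each column (1 where either bit is 1):
  1101
| 0001
------
  1101

Answer: 1101 (13)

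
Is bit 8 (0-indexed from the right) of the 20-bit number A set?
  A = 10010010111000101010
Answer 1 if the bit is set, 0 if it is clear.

Bit 8 is the 9th from the right.
  10010010111000101010
             ^
That bit is 0.

Answer: 0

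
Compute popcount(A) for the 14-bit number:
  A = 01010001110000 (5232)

01010001110000
1-bits at positions (from bit 0 = LSB): 4, 5, 6, 10, 12
Count = 5

Answer: 5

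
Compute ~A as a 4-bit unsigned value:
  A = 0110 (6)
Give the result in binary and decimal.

Flip each bit (0->1, 1->0):
  0110
  1001

Answer: 1001 (9)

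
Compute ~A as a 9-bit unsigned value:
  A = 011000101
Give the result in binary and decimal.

Flip each bit (0->1, 1->0):
  011000101
  100111010

Answer: 100111010 (314)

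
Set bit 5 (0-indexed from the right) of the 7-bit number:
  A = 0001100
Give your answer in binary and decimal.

Mask = 1 << 5 = 0100000
Bit 5 of A is 0, so OR-ing with the mask flips it to 1.
  0001100
| 0100000
---------
  0101100

Answer: 0101100 (44)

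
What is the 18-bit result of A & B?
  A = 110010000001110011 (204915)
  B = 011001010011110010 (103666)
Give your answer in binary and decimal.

Apply & to each column (1 only where both bits are 1):
  110010000001110011
& 011001010011110010
--------------------
  010000000001110010

Answer: 010000000001110010 (65650)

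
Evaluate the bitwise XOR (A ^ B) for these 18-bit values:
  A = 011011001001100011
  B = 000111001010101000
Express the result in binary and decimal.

Apply ^ to each column (1 where bits differ):
  011011001001100011
^ 000111001010101000
--------------------
  011100000011001011

Answer: 011100000011001011 (114891)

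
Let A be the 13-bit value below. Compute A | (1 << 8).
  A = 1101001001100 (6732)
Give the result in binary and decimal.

Mask = 1 << 8 = 0000100000000
Bit 8 of A is 0, so OR-ing with the mask flips it to 1.
  1101001001100
| 0000100000000
---------------
  1101101001100

Answer: 1101101001100 (6988)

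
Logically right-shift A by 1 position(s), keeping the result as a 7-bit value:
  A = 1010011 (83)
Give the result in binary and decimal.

Logical shift right by 1: drop the bottom 1 bit(s), prepend 1 zero(s) on the left.
  1010011  ->  keep [101001], discard [1], prepend 0
= 0101001

Answer: 0101001 (41)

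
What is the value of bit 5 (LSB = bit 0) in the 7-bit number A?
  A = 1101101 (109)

Bit 5 is the 6th from the right.
  1101101
   ^
That bit is 1.

Answer: 1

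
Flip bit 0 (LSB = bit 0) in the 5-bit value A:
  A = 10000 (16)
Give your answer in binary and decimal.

Mask = 1 << 0 = 00001
Bit 0 of A is 0; XOR with the mask flips it to 1.
  10000
^ 00001
-------
  10001

Answer: 10001 (17)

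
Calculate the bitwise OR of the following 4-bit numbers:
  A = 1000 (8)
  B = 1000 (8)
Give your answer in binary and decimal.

Apply | to each column (1 where either bit is 1):
  1000
| 1000
------
  1000

Answer: 1000 (8)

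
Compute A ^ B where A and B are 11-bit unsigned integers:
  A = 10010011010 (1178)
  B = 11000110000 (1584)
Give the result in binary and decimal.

Apply ^ to each column (1 where bits differ):
  10010011010
^ 11000110000
-------------
  01010101010

Answer: 01010101010 (682)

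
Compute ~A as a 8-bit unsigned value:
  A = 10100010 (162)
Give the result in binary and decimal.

Flip each bit (0->1, 1->0):
  10100010
  01011101

Answer: 01011101 (93)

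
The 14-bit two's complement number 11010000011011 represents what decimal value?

MSB is 1, so the value is negative. Find the magnitude:
1. Invert bits:  00101111100100
2. Add 1:        00101111100101  = 3045
3. Apply sign:   -3045

Answer: -3045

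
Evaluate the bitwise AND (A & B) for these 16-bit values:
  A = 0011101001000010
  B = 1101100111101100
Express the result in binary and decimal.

Apply & to each column (1 only where both bits are 1):
  0011101001000010
& 1101100111101100
------------------
  0001100001000000

Answer: 0001100001000000 (6208)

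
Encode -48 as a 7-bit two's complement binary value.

1. Binary of +48:  0110000
2. Invert bits:     1001111
3. Add 1:           1010000

Answer: 1010000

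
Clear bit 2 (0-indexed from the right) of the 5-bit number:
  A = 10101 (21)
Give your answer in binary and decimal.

Mask = ~(1 << 2) = 11011
Bit 2 of A is 1, so AND-ing with the mask clears it to 0.
  10101
& 11011
-------
  10001

Answer: 10001 (17)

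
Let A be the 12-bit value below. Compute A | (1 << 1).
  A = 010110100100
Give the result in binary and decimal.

Mask = 1 << 1 = 000000000010
Bit 1 of A is 0, so OR-ing with the mask flips it to 1.
  010110100100
| 000000000010
--------------
  010110100110

Answer: 010110100110 (1446)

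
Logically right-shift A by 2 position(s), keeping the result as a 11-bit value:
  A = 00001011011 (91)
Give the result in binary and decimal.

Logical shift right by 2: drop the bottom 2 bit(s), prepend 2 zero(s) on the left.
  00001011011  ->  keep [000010110], discard [11], prepend 00
= 00000010110

Answer: 00000010110 (22)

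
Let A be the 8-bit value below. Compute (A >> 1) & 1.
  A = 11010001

Bit 1 is the 2nd from the right.
  11010001
        ^
That bit is 0.

Answer: 0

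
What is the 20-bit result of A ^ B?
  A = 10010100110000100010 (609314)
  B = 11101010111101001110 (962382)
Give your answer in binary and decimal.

Apply ^ to each column (1 where bits differ):
  10010100110000100010
^ 11101010111101001110
----------------------
  01111110001101101100

Answer: 01111110001101101100 (516972)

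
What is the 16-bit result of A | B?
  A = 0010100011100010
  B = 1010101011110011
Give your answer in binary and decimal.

Apply | to each column (1 where either bit is 1):
  0010100011100010
| 1010101011110011
------------------
  1010101011110011

Answer: 1010101011110011 (43763)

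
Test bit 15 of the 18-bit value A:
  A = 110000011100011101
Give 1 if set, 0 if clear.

Bit 15 is the 16th from the right.
  110000011100011101
    ^
That bit is 0.

Answer: 0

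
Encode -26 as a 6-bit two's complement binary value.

1. Binary of +26:  011010
2. Invert bits:     100101
3. Add 1:           100110

Answer: 100110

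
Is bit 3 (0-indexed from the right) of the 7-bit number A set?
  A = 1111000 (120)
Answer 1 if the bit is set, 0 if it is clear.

Bit 3 is the 4th from the right.
  1111000
     ^
That bit is 1.

Answer: 1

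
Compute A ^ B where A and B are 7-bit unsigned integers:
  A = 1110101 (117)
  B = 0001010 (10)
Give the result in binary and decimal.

Apply ^ to each column (1 where bits differ):
  1110101
^ 0001010
---------
  1111111

Answer: 1111111 (127)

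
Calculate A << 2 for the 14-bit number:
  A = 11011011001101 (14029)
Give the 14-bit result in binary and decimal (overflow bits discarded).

Shift left by 2: drop the top 2 bit(s), append 2 zero(s) on the right.
  11011011001101  ->  discard [11], keep [011011001101], append 00
= 01101100110100

Answer: 01101100110100 (6964)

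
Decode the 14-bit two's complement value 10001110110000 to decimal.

MSB is 1, so the value is negative. Find the magnitude:
1. Invert bits:  01110001001111
2. Add 1:        01110001010000  = 7248
3. Apply sign:   -7248

Answer: -7248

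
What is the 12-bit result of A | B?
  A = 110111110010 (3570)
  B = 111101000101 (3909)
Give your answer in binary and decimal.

Apply | to each column (1 where either bit is 1):
  110111110010
| 111101000101
--------------
  111111110111

Answer: 111111110111 (4087)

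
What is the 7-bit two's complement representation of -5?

1. Binary of +5:  0000101
2. Invert bits:     1111010
3. Add 1:           1111011

Answer: 1111011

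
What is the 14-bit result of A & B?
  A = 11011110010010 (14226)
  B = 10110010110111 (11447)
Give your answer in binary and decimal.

Apply & to each column (1 only where both bits are 1):
  11011110010010
& 10110010110111
----------------
  10010010010010

Answer: 10010010010010 (9362)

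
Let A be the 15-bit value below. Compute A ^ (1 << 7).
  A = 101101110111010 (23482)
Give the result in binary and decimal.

Mask = 1 << 7 = 000000010000000
Bit 7 of A is 1; XOR with the mask flips it to 0.
  101101110111010
^ 000000010000000
-----------------
  101101100111010

Answer: 101101100111010 (23354)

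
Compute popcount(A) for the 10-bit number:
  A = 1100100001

1100100001
1-bits at positions (from bit 0 = LSB): 0, 5, 8, 9
Count = 4

Answer: 4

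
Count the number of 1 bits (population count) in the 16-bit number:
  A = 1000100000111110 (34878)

1000100000111110
1-bits at positions (from bit 0 = LSB): 1, 2, 3, 4, 5, 11, 15
Count = 7

Answer: 7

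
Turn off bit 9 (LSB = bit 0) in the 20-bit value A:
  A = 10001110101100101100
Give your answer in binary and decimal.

Mask = ~(1 << 9) = 11111111110111111111
Bit 9 of A is 1, so AND-ing with the mask clears it to 0.
  10001110101100101100
& 11111111110111111111
----------------------
  10001110100100101100

Answer: 10001110100100101100 (583980)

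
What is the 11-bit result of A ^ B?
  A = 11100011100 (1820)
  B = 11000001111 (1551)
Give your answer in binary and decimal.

Apply ^ to each column (1 where bits differ):
  11100011100
^ 11000001111
-------------
  00100010011

Answer: 00100010011 (275)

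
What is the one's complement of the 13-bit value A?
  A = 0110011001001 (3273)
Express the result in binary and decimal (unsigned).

Flip each bit (0->1, 1->0):
  0110011001001
  1001100110110

Answer: 1001100110110 (4918)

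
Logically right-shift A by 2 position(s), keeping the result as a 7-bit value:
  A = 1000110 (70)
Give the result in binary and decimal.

Logical shift right by 2: drop the bottom 2 bit(s), prepend 2 zero(s) on the left.
  1000110  ->  keep [10001], discard [10], prepend 00
= 0010001

Answer: 0010001 (17)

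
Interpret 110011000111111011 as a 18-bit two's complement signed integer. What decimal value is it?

MSB is 1, so the value is negative. Find the magnitude:
1. Invert bits:  001100111000000100
2. Add 1:        001100111000000101  = 52741
3. Apply sign:   -52741

Answer: -52741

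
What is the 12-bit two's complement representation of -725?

1. Binary of +725:  001011010101
2. Invert bits:     110100101010
3. Add 1:           110100101011

Answer: 110100101011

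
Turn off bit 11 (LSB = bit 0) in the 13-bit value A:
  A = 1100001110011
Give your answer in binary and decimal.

Mask = ~(1 << 11) = 1011111111111
Bit 11 of A is 1, so AND-ing with the mask clears it to 0.
  1100001110011
& 1011111111111
---------------
  1000001110011

Answer: 1000001110011 (4211)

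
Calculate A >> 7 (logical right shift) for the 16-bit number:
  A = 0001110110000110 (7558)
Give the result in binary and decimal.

Logical shift right by 7: drop the bottom 7 bit(s), prepend 7 zero(s) on the left.
  0001110110000110  ->  keep [000111011], discard [0000110], prepend 0000000
= 0000000000111011

Answer: 0000000000111011 (59)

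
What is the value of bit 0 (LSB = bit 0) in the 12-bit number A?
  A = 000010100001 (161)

Bit 0 is the 1st from the right.
  000010100001
             ^
That bit is 1.

Answer: 1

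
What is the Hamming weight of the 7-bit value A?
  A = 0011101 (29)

0011101
1-bits at positions (from bit 0 = LSB): 0, 2, 3, 4
Count = 4

Answer: 4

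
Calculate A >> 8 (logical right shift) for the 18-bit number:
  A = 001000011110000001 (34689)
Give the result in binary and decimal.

Logical shift right by 8: drop the bottom 8 bit(s), prepend 8 zero(s) on the left.
  001000011110000001  ->  keep [0010000111], discard [10000001], prepend 00000000
= 000000000010000111

Answer: 000000000010000111 (135)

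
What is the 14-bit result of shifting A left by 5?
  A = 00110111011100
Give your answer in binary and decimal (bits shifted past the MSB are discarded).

Shift left by 5: drop the top 5 bit(s), append 5 zero(s) on the right.
  00110111011100  ->  discard [00110], keep [111011100], append 00000
= 11101110000000

Answer: 11101110000000 (15232)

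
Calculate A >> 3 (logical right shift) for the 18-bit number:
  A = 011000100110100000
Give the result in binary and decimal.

Logical shift right by 3: drop the bottom 3 bit(s), prepend 3 zero(s) on the left.
  011000100110100000  ->  keep [011000100110100], discard [000], prepend 000
= 000011000100110100

Answer: 000011000100110100 (12596)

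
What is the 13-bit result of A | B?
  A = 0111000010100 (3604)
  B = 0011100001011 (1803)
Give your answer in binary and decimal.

Apply | to each column (1 where either bit is 1):
  0111000010100
| 0011100001011
---------------
  0111100011111

Answer: 0111100011111 (3871)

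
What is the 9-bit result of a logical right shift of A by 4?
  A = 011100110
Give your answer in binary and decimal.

Logical shift right by 4: drop the bottom 4 bit(s), prepend 4 zero(s) on the left.
  011100110  ->  keep [01110], discard [0110], prepend 0000
= 000001110

Answer: 000001110 (14)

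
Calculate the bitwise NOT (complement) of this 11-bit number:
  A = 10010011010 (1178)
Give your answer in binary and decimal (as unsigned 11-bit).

Flip each bit (0->1, 1->0):
  10010011010
  01101100101

Answer: 01101100101 (869)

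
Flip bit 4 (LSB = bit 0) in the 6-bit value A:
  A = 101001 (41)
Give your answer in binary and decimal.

Mask = 1 << 4 = 010000
Bit 4 of A is 0; XOR with the mask flips it to 1.
  101001
^ 010000
--------
  111001

Answer: 111001 (57)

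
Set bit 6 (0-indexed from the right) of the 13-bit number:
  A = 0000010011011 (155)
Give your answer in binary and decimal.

Mask = 1 << 6 = 0000001000000
Bit 6 of A is 0, so OR-ing with the mask flips it to 1.
  0000010011011
| 0000001000000
---------------
  0000011011011

Answer: 0000011011011 (219)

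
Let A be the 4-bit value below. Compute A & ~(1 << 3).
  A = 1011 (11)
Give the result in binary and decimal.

Mask = ~(1 << 3) = 0111
Bit 3 of A is 1, so AND-ing with the mask clears it to 0.
  1011
& 0111
------
  0011

Answer: 0011 (3)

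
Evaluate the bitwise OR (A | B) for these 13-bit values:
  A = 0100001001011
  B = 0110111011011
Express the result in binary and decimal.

Apply | to each column (1 where either bit is 1):
  0100001001011
| 0110111011011
---------------
  0110111011011

Answer: 0110111011011 (3547)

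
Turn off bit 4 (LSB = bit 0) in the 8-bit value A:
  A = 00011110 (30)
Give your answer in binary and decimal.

Mask = ~(1 << 4) = 11101111
Bit 4 of A is 1, so AND-ing with the mask clears it to 0.
  00011110
& 11101111
----------
  00001110

Answer: 00001110 (14)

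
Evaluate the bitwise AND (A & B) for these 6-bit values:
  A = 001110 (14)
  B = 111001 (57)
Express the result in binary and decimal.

Apply & to each column (1 only where both bits are 1):
  001110
& 111001
--------
  001000

Answer: 001000 (8)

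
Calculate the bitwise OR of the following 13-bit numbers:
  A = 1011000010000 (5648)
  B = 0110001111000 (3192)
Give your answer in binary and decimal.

Apply | to each column (1 where either bit is 1):
  1011000010000
| 0110001111000
---------------
  1111001111000

Answer: 1111001111000 (7800)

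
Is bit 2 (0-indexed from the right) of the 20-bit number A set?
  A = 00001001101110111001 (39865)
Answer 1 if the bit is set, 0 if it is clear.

Bit 2 is the 3rd from the right.
  00001001101110111001
                   ^
That bit is 0.

Answer: 0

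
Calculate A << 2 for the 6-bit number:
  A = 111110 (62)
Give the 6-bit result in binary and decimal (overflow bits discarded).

Shift left by 2: drop the top 2 bit(s), append 2 zero(s) on the right.
  111110  ->  discard [11], keep [1110], append 00
= 111000

Answer: 111000 (56)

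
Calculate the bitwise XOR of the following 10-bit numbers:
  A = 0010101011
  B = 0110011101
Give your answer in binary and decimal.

Apply ^ to each column (1 where bits differ):
  0010101011
^ 0110011101
------------
  0100110110

Answer: 0100110110 (310)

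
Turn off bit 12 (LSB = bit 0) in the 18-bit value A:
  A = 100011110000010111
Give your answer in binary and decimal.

Mask = ~(1 << 12) = 111110111111111111
Bit 12 of A is 1, so AND-ing with the mask clears it to 0.
  100011110000010111
& 111110111111111111
--------------------
  100010110000010111

Answer: 100010110000010111 (142359)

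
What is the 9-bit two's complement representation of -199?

1. Binary of +199:  011000111
2. Invert bits:     100111000
3. Add 1:           100111001

Answer: 100111001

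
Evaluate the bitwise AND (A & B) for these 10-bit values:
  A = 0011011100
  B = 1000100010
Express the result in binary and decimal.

Apply & to each column (1 only where both bits are 1):
  0011011100
& 1000100010
------------
  0000000000

Answer: 0000000000 (0)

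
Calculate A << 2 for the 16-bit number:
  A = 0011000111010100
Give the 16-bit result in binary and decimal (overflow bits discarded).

Shift left by 2: drop the top 2 bit(s), append 2 zero(s) on the right.
  0011000111010100  ->  discard [00], keep [11000111010100], append 00
= 1100011101010000

Answer: 1100011101010000 (51024)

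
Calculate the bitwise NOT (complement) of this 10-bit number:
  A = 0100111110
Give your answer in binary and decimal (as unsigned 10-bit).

Flip each bit (0->1, 1->0):
  0100111110
  1011000001

Answer: 1011000001 (705)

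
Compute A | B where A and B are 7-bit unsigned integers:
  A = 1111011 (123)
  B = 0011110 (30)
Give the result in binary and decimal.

Apply | to each column (1 where either bit is 1):
  1111011
| 0011110
---------
  1111111

Answer: 1111111 (127)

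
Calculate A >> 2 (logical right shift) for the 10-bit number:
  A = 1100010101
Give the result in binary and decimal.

Logical shift right by 2: drop the bottom 2 bit(s), prepend 2 zero(s) on the left.
  1100010101  ->  keep [11000101], discard [01], prepend 00
= 0011000101

Answer: 0011000101 (197)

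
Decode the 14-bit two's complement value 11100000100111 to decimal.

MSB is 1, so the value is negative. Find the magnitude:
1. Invert bits:  00011111011000
2. Add 1:        00011111011001  = 2009
3. Apply sign:   -2009

Answer: -2009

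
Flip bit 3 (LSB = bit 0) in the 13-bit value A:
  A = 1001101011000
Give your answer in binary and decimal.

Mask = 1 << 3 = 0000000001000
Bit 3 of A is 1; XOR with the mask flips it to 0.
  1001101011000
^ 0000000001000
---------------
  1001101010000

Answer: 1001101010000 (4944)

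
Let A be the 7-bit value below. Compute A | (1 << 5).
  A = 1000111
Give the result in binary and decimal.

Mask = 1 << 5 = 0100000
Bit 5 of A is 0, so OR-ing with the mask flips it to 1.
  1000111
| 0100000
---------
  1100111

Answer: 1100111 (103)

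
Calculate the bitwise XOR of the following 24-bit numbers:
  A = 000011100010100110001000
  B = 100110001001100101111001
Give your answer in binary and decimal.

Apply ^ to each column (1 where bits differ):
  000011100010100110001000
^ 100110001001100101111001
--------------------------
  100101101011000011110001

Answer: 100101101011000011110001 (9875697)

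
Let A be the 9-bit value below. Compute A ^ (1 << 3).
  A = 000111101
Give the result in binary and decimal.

Mask = 1 << 3 = 000001000
Bit 3 of A is 1; XOR with the mask flips it to 0.
  000111101
^ 000001000
-----------
  000110101

Answer: 000110101 (53)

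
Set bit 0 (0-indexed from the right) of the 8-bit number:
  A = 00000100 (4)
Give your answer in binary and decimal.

Mask = 1 << 0 = 00000001
Bit 0 of A is 0, so OR-ing with the mask flips it to 1.
  00000100
| 00000001
----------
  00000101

Answer: 00000101 (5)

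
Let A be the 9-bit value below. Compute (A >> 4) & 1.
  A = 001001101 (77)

Bit 4 is the 5th from the right.
  001001101
      ^
That bit is 0.

Answer: 0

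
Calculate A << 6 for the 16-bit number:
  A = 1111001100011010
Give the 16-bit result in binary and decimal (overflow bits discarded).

Shift left by 6: drop the top 6 bit(s), append 6 zero(s) on the right.
  1111001100011010  ->  discard [111100], keep [1100011010], append 000000
= 1100011010000000

Answer: 1100011010000000 (50816)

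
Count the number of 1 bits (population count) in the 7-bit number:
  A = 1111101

1111101
1-bits at positions (from bit 0 = LSB): 0, 2, 3, 4, 5, 6
Count = 6

Answer: 6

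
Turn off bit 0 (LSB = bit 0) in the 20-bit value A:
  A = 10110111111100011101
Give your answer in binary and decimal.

Mask = ~(1 << 0) = 11111111111111111110
Bit 0 of A is 1, so AND-ing with the mask clears it to 0.
  10110111111100011101
& 11111111111111111110
----------------------
  10110111111100011100

Answer: 10110111111100011100 (753436)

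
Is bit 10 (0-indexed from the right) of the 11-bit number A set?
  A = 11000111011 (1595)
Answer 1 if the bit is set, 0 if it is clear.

Bit 10 is the 11th from the right.
  11000111011
  ^
That bit is 1.

Answer: 1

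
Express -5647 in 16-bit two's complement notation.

1. Binary of +5647:  0001011000001111
2. Invert bits:     1110100111110000
3. Add 1:           1110100111110001

Answer: 1110100111110001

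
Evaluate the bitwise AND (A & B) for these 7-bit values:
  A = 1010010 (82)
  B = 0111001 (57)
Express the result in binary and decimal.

Apply & to each column (1 only where both bits are 1):
  1010010
& 0111001
---------
  0010000

Answer: 0010000 (16)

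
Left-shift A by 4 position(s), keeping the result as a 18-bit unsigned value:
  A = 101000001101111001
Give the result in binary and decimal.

Shift left by 4: drop the top 4 bit(s), append 4 zero(s) on the right.
  101000001101111001  ->  discard [1010], keep [00001101111001], append 0000
= 000011011110010000

Answer: 000011011110010000 (14224)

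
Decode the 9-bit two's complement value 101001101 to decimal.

MSB is 1, so the value is negative. Find the magnitude:
1. Invert bits:  010110010
2. Add 1:        010110011  = 179
3. Apply sign:   -179

Answer: -179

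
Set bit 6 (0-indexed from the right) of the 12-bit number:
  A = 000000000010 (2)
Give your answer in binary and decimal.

Mask = 1 << 6 = 000001000000
Bit 6 of A is 0, so OR-ing with the mask flips it to 1.
  000000000010
| 000001000000
--------------
  000001000010

Answer: 000001000010 (66)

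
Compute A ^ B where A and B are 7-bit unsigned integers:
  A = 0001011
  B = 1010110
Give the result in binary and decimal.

Apply ^ to each column (1 where bits differ):
  0001011
^ 1010110
---------
  1011101

Answer: 1011101 (93)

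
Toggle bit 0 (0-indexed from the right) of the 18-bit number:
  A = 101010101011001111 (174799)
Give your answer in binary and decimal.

Mask = 1 << 0 = 000000000000000001
Bit 0 of A is 1; XOR with the mask flips it to 0.
  101010101011001111
^ 000000000000000001
--------------------
  101010101011001110

Answer: 101010101011001110 (174798)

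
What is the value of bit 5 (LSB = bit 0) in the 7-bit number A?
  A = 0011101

Bit 5 is the 6th from the right.
  0011101
   ^
That bit is 0.

Answer: 0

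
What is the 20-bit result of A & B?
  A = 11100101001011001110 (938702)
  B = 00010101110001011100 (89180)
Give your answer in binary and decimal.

Apply & to each column (1 only where both bits are 1):
  11100101001011001110
& 00010101110001011100
----------------------
  00000101000001001100

Answer: 00000101000001001100 (20556)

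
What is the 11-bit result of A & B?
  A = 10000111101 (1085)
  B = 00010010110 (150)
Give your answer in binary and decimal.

Apply & to each column (1 only where both bits are 1):
  10000111101
& 00010010110
-------------
  00000010100

Answer: 00000010100 (20)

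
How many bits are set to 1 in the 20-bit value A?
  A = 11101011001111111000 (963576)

11101011001111111000
1-bits at positions (from bit 0 = LSB): 3, 4, 5, 6, 7, 8, 9, 12, 13, 15, 17, 18, 19
Count = 13

Answer: 13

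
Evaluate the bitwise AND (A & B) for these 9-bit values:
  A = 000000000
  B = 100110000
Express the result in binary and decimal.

Apply & to each column (1 only where both bits are 1):
  000000000
& 100110000
-----------
  000000000

Answer: 000000000 (0)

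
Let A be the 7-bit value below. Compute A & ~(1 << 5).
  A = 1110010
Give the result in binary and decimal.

Mask = ~(1 << 5) = 1011111
Bit 5 of A is 1, so AND-ing with the mask clears it to 0.
  1110010
& 1011111
---------
  1010010

Answer: 1010010 (82)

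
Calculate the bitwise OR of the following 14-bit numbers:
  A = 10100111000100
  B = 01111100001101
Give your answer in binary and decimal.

Apply | to each column (1 where either bit is 1):
  10100111000100
| 01111100001101
----------------
  11111111001101

Answer: 11111111001101 (16333)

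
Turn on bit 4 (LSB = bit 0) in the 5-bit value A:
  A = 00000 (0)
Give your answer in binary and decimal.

Mask = 1 << 4 = 10000
Bit 4 of A is 0, so OR-ing with the mask flips it to 1.
  00000
| 10000
-------
  10000

Answer: 10000 (16)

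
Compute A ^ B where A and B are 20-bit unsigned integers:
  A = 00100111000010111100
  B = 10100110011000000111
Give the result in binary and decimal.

Apply ^ to each column (1 where bits differ):
  00100111000010111100
^ 10100110011000000111
----------------------
  10000001011010111011

Answer: 10000001011010111011 (530107)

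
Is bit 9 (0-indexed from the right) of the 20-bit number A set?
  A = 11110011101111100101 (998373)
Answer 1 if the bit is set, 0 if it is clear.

Bit 9 is the 10th from the right.
  11110011101111100101
            ^
That bit is 1.

Answer: 1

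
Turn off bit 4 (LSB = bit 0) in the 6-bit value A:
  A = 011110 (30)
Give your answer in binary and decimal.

Mask = ~(1 << 4) = 101111
Bit 4 of A is 1, so AND-ing with the mask clears it to 0.
  011110
& 101111
--------
  001110

Answer: 001110 (14)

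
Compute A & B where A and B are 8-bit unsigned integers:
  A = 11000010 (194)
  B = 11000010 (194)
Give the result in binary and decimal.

Apply & to each column (1 only where both bits are 1):
  11000010
& 11000010
----------
  11000010

Answer: 11000010 (194)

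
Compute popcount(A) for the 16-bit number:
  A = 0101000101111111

0101000101111111
1-bits at positions (from bit 0 = LSB): 0, 1, 2, 3, 4, 5, 6, 8, 12, 14
Count = 10

Answer: 10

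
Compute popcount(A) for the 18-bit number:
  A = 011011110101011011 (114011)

011011110101011011
1-bits at positions (from bit 0 = LSB): 0, 1, 3, 4, 6, 8, 10, 11, 12, 13, 15, 16
Count = 12

Answer: 12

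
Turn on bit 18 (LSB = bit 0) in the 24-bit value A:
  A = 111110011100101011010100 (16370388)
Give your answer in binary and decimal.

Mask = 1 << 18 = 000001000000000000000000
Bit 18 of A is 0, so OR-ing with the mask flips it to 1.
  111110011100101011010100
| 000001000000000000000000
--------------------------
  111111011100101011010100

Answer: 111111011100101011010100 (16632532)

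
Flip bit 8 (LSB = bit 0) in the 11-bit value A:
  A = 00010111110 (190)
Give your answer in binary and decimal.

Mask = 1 << 8 = 00100000000
Bit 8 of A is 0; XOR with the mask flips it to 1.
  00010111110
^ 00100000000
-------------
  00110111110

Answer: 00110111110 (446)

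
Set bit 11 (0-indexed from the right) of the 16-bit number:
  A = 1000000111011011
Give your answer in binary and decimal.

Mask = 1 << 11 = 0000100000000000
Bit 11 of A is 0, so OR-ing with the mask flips it to 1.
  1000000111011011
| 0000100000000000
------------------
  1000100111011011

Answer: 1000100111011011 (35291)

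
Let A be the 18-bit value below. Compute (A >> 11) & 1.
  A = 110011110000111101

Bit 11 is the 12th from the right.
  110011110000111101
        ^
That bit is 1.

Answer: 1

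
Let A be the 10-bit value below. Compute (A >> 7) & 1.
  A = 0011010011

Bit 7 is the 8th from the right.
  0011010011
    ^
That bit is 1.

Answer: 1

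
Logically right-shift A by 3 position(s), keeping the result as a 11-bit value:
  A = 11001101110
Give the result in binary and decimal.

Logical shift right by 3: drop the bottom 3 bit(s), prepend 3 zero(s) on the left.
  11001101110  ->  keep [11001101], discard [110], prepend 000
= 00011001101

Answer: 00011001101 (205)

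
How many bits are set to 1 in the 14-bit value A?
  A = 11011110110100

11011110110100
1-bits at positions (from bit 0 = LSB): 2, 4, 5, 7, 8, 9, 10, 12, 13
Count = 9

Answer: 9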